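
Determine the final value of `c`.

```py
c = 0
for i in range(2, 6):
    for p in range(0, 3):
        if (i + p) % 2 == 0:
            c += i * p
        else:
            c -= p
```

i=2,p=0: even sum, c = 0+0 = 0
i=2,p=1: odd sum, c = 0-1 = -1
i=2,p=2: even sum, c = (-1)+4 = 3
i=3,p=0: odd sum, c = 3-0 = 3
i=3,p=1: even sum, c = 3+3 = 6
i=3,p=2: odd sum, c = 6-2 = 4
i=4,p=0: even sum, c = 4+0 = 4
i=4,p=1: odd sum, c = 4-1 = 3
i=4,p=2: even sum, c = 3+8 = 11
i=5,p=0: odd sum, c = 11-0 = 11
i=5,p=1: even sum, c = 11+5 = 16
i=5,p=2: odd sum, c = 16-2 = 14

14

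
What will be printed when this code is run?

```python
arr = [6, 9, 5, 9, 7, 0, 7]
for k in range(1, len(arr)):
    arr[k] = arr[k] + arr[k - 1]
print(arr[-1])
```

43

k=1: arr[1] = 9+6 = 15 → [6, 15, 5, 9, 7, 0, 7]
k=2: arr[2] = 5+15 = 20 → [6, 15, 20, 9, 7, 0, 7]
k=3: arr[3] = 9+20 = 29 → [6, 15, 20, 29, 7, 0, 7]
k=4: arr[4] = 7+29 = 36 → [6, 15, 20, 29, 36, 0, 7]
k=5: arr[5] = 0+36 = 36 → [6, 15, 20, 29, 36, 36, 7]
k=6: arr[6] = 7+36 = 43 → [6, 15, 20, 29, 36, 36, 43]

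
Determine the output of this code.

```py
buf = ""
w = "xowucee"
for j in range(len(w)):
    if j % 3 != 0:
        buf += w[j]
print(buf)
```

owce

j=0: skip
j=1: add 'o' → 'o'
j=2: add 'w' → 'ow'
j=3: skip
j=4: add 'c' → 'owc'
j=5: add 'e' → 'owce'
j=6: skip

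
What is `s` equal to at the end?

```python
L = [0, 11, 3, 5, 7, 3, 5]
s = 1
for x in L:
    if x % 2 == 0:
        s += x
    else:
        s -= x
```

x=0: even, s = 1+0 = 1
x=11: not even, s = 1-11 = -10
x=3: not even, s = (-10)-3 = -13
x=5: not even, s = (-13)-5 = -18
x=7: not even, s = (-18)-7 = -25
x=3: not even, s = (-25)-3 = -28
x=5: not even, s = (-28)-5 = -33

-33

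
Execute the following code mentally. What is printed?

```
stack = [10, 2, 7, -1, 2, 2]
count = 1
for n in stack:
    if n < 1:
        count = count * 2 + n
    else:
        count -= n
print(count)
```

-41

n=10: not <1, count = 1-10 = -9
n=2: not <1, count = (-9)-2 = -11
n=7: not <1, count = (-11)-7 = -18
n=-1: <1, count = (-18)*2+(-1) = -37
n=2: not <1, count = (-37)-2 = -39
n=2: not <1, count = (-39)-2 = -41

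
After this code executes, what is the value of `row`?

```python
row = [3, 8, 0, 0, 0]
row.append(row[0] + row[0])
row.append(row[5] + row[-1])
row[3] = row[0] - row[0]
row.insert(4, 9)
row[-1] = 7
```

append row[0]+row[0] = 3+3 = 6 → [3, 8, 0, 0, 0, 6]
append row[5]+row[-1] = 6+6 = 12 → [3, 8, 0, 0, 0, 6, 12]
row[3] = row[0]-row[0] = 3-3 = 0 → [3, 8, 0, 0, 0, 6, 12]
insert 9 at 4 → [3, 8, 0, 0, 9, 0, 6, 12]
row[-1] = 7 → [3, 8, 0, 0, 9, 0, 6, 7]

[3, 8, 0, 0, 9, 0, 6, 7]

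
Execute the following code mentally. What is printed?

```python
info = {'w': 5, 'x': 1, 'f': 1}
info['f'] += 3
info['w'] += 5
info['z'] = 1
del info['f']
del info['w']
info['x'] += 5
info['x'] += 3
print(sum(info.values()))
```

10

info['f'] = 1+3 = 4 → {'w': 5, 'x': 1, 'f': 4}
info['w'] = 5+5 = 10 → {'w': 10, 'x': 1, 'f': 4}
info['z'] = 1 → {'w': 10, 'x': 1, 'f': 4, 'z': 1}
del 'f' → {'w': 10, 'x': 1, 'z': 1}
del 'w' → {'x': 1, 'z': 1}
info['x'] = 1+5 = 6 → {'x': 6, 'z': 1}
info['x'] = 6+3 = 9 → {'x': 9, 'z': 1}
sum of values = 10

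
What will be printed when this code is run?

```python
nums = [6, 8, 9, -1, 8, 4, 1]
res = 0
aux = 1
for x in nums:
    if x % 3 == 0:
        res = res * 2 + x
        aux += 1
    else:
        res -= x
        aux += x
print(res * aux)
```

-161

x=6: %3==0, res = 0*2+6 = 6; aux=2
x=8: not %3==0, res = 6-8 = -2; aux=10
x=9: %3==0, res = (-2)*2+9 = 5; aux=11
x=-1: not %3==0, res = 5-(-1) = 6; aux=10
x=8: not %3==0, res = 6-8 = -2; aux=18
x=4: not %3==0, res = (-2)-4 = -6; aux=22
x=1: not %3==0, res = (-6)-1 = -7; aux=23
res*aux = (-7)*23 = -161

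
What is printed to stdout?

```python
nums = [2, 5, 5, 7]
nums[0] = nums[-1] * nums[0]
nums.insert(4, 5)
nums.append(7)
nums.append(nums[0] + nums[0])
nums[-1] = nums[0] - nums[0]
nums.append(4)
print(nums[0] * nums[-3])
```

nums[0] = nums[-1]*nums[0] = 7*2 = 14 → [14, 5, 5, 7]
insert 5 at 4 → [14, 5, 5, 7, 5]
append 7 → [14, 5, 5, 7, 5, 7]
append nums[0]+nums[0] = 14+14 = 28 → [14, 5, 5, 7, 5, 7, 28]
nums[-1] = nums[0]-nums[0] = 14-14 = 0 → [14, 5, 5, 7, 5, 7, 0]
append 4 → [14, 5, 5, 7, 5, 7, 0, 4]
nums[0]*nums[-3] = 14*7 = 98

98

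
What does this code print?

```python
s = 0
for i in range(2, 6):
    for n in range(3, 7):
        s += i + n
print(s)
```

128

i=2,n=3: s = 0+5 = 5
i=2,n=4: s = 5+6 = 11
i=2,n=5: s = 11+7 = 18
i=2,n=6: s = 18+8 = 26
i=3,n=3: s = 26+6 = 32
i=3,n=4: s = 32+7 = 39
i=3,n=5: s = 39+8 = 47
i=3,n=6: s = 47+9 = 56
i=4,n=3: s = 56+7 = 63
i=4,n=4: s = 63+8 = 71
i=4,n=5: s = 71+9 = 80
i=4,n=6: s = 80+10 = 90
i=5,n=3: s = 90+8 = 98
i=5,n=4: s = 98+9 = 107
i=5,n=5: s = 107+10 = 117
i=5,n=6: s = 117+11 = 128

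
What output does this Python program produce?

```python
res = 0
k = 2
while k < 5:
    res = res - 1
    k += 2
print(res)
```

k=2: res = 0-1 = -1
k=4: res = (-1)-1 = -2

-2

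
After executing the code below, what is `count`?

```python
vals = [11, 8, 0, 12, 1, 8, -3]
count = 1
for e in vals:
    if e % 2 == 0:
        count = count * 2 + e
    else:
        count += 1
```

131

e=11: not even, count = 1+1 = 2
e=8: even, count = 2*2+8 = 12
e=0: even, count = 12*2+0 = 24
e=12: even, count = 24*2+12 = 60
e=1: not even, count = 60+1 = 61
e=8: even, count = 61*2+8 = 130
e=-3: not even, count = 130+1 = 131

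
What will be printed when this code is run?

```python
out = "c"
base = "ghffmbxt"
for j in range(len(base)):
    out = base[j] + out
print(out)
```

j=0: prepend 'g' → 'gc'
j=1: prepend 'h' → 'hgc'
j=2: prepend 'f' → 'fhgc'
j=3: prepend 'f' → 'ffhgc'
j=4: prepend 'm' → 'mffhgc'
j=5: prepend 'b' → 'bmffhgc'
j=6: prepend 'x' → 'xbmffhgc'
j=7: prepend 't' → 'txbmffhgc'

txbmffhgc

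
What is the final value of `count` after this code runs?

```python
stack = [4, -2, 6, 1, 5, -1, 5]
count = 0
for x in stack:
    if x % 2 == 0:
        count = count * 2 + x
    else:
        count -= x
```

8

x=4: even, count = 0*2+4 = 4
x=-2: even, count = 4*2+(-2) = 6
x=6: even, count = 6*2+6 = 18
x=1: not even, count = 18-1 = 17
x=5: not even, count = 17-5 = 12
x=-1: not even, count = 12-(-1) = 13
x=5: not even, count = 13-5 = 8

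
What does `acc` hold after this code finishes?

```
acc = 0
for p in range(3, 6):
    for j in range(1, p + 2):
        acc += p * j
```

p=3,j=1: acc = 0+3 = 3
p=3,j=2: acc = 3+6 = 9
p=3,j=3: acc = 9+9 = 18
p=3,j=4: acc = 18+12 = 30
p=4,j=1: acc = 30+4 = 34
p=4,j=2: acc = 34+8 = 42
p=4,j=3: acc = 42+12 = 54
p=4,j=4: acc = 54+16 = 70
p=4,j=5: acc = 70+20 = 90
p=5,j=1: acc = 90+5 = 95
p=5,j=2: acc = 95+10 = 105
p=5,j=3: acc = 105+15 = 120
p=5,j=4: acc = 120+20 = 140
p=5,j=5: acc = 140+25 = 165
p=5,j=6: acc = 165+30 = 195

195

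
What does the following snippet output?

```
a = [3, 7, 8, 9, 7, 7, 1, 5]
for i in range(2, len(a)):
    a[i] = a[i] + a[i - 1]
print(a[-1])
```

44

i=2: a[2] = 8+7 = 15 → [3, 7, 15, 9, 7, 7, 1, 5]
i=3: a[3] = 9+15 = 24 → [3, 7, 15, 24, 7, 7, 1, 5]
i=4: a[4] = 7+24 = 31 → [3, 7, 15, 24, 31, 7, 1, 5]
i=5: a[5] = 7+31 = 38 → [3, 7, 15, 24, 31, 38, 1, 5]
i=6: a[6] = 1+38 = 39 → [3, 7, 15, 24, 31, 38, 39, 5]
i=7: a[7] = 5+39 = 44 → [3, 7, 15, 24, 31, 38, 39, 44]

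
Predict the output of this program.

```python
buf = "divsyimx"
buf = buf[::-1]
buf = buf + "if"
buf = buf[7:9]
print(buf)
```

di

reverse → 'xmiysvid'
+ 'if' → 'xmiysvidif'
slice [7:9] → 'di'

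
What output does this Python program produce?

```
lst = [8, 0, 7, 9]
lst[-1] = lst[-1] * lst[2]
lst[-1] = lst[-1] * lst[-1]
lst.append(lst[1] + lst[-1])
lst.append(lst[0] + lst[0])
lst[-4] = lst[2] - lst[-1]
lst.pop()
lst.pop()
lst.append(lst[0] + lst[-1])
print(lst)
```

[8, 0, -9, 3969, 3977]

lst[-1] = lst[-1]*lst[2] = 9*7 = 63 → [8, 0, 7, 63]
lst[-1] = lst[-1]*lst[-1] = 63*63 = 3969 → [8, 0, 7, 3969]
append lst[1]+lst[-1] = 0+3969 = 3969 → [8, 0, 7, 3969, 3969]
append lst[0]+lst[0] = 8+8 = 16 → [8, 0, 7, 3969, 3969, 16]
lst[-4] = lst[2]-lst[-1] = 7-16 = -9 → [8, 0, -9, 3969, 3969, 16]
pop() removes 16 → [8, 0, -9, 3969, 3969]
pop() removes 3969 → [8, 0, -9, 3969]
append lst[0]+lst[-1] = 8+3969 = 3977 → [8, 0, -9, 3969, 3977]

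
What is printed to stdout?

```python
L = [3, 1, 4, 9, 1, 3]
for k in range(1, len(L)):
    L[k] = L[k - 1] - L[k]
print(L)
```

[3, 2, -2, -11, -12, -15]

k=1: L[1] = 3-1 = 2 → [3, 2, 4, 9, 1, 3]
k=2: L[2] = 2-4 = -2 → [3, 2, -2, 9, 1, 3]
k=3: L[3] = (-2)-9 = -11 → [3, 2, -2, -11, 1, 3]
k=4: L[4] = (-11)-1 = -12 → [3, 2, -2, -11, -12, 3]
k=5: L[5] = (-12)-3 = -15 → [3, 2, -2, -11, -12, -15]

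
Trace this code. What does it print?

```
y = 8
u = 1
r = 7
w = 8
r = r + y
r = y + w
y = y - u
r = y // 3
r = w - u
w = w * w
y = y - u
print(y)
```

6

r = 7+8 = 15
r = 8+8 = 16
y = 8-1 = 7
r = 7//3 = 2
r = 8-1 = 7
w = 8*8 = 64
y = 7-1 = 6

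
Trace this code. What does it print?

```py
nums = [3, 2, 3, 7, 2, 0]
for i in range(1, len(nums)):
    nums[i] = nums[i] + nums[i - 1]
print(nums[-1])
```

i=1: nums[1] = 2+3 = 5 → [3, 5, 3, 7, 2, 0]
i=2: nums[2] = 3+5 = 8 → [3, 5, 8, 7, 2, 0]
i=3: nums[3] = 7+8 = 15 → [3, 5, 8, 15, 2, 0]
i=4: nums[4] = 2+15 = 17 → [3, 5, 8, 15, 17, 0]
i=5: nums[5] = 0+17 = 17 → [3, 5, 8, 15, 17, 17]

17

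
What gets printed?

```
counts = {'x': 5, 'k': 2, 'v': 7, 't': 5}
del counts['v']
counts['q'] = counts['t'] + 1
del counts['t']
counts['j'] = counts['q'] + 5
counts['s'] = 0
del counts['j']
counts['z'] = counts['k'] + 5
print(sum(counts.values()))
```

del 'v' → {'x': 5, 'k': 2, 't': 5}
counts['q'] = counts['t']+1 = 6 → {'x': 5, 'k': 2, 't': 5, 'q': 6}
del 't' → {'x': 5, 'k': 2, 'q': 6}
counts['j'] = counts['q']+5 = 11 → {'x': 5, 'k': 2, 'q': 6, 'j': 11}
counts['s'] = 0 → {'x': 5, 'k': 2, 'q': 6, 'j': 11, 's': 0}
del 'j' → {'x': 5, 'k': 2, 'q': 6, 's': 0}
counts['z'] = counts['k']+5 = 7 → {'x': 5, 'k': 2, 'q': 6, 's': 0, 'z': 7}
sum of values = 20

20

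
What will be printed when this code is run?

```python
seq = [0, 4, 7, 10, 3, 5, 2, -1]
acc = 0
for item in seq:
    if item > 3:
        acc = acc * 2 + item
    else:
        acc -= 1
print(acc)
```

65

item=0: not >3, acc = 0-1 = -1
item=4: >3, acc = (-1)*2+4 = 2
item=7: >3, acc = 2*2+7 = 11
item=10: >3, acc = 11*2+10 = 32
item=3: not >3, acc = 32-1 = 31
item=5: >3, acc = 31*2+5 = 67
item=2: not >3, acc = 67-1 = 66
item=-1: not >3, acc = 66-1 = 65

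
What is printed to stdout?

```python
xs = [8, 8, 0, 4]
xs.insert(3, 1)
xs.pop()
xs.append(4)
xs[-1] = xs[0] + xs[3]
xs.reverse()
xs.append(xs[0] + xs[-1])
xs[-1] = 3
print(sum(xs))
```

insert 1 at 3 → [8, 8, 0, 1, 4]
pop() removes 4 → [8, 8, 0, 1]
append 4 → [8, 8, 0, 1, 4]
xs[-1] = xs[0]+xs[3] = 8+1 = 9 → [8, 8, 0, 1, 9]
reverse → [9, 1, 0, 8, 8]
append xs[0]+xs[-1] = 9+8 = 17 → [9, 1, 0, 8, 8, 17]
xs[-1] = 3 → [9, 1, 0, 8, 8, 3]
sum = 29

29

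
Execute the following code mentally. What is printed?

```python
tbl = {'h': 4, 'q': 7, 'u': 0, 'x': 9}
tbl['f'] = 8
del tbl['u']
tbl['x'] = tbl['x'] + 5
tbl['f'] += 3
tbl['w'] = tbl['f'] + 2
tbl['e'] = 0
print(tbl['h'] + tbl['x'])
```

18

tbl['f'] = 8 → {'h': 4, 'q': 7, 'u': 0, 'x': 9, 'f': 8}
del 'u' → {'h': 4, 'q': 7, 'x': 9, 'f': 8}
tbl['x'] = tbl['x']+5 = 14 → {'h': 4, 'q': 7, 'x': 14, 'f': 8}
tbl['f'] = 8+3 = 11 → {'h': 4, 'q': 7, 'x': 14, 'f': 11}
tbl['w'] = tbl['f']+2 = 13 → {'h': 4, 'q': 7, 'x': 14, 'f': 11, 'w': 13}
tbl['e'] = 0 → {'h': 4, 'q': 7, 'x': 14, 'f': 11, 'w': 13, 'e': 0}
tbl['h']+tbl['x'] = 4+14 = 18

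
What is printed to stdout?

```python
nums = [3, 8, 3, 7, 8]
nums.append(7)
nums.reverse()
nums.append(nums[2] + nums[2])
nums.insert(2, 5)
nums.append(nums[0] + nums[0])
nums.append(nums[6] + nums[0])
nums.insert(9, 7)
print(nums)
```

[7, 8, 5, 7, 3, 8, 3, 14, 14, 7, 10]

append 7 → [3, 8, 3, 7, 8, 7]
reverse → [7, 8, 7, 3, 8, 3]
append nums[2]+nums[2] = 7+7 = 14 → [7, 8, 7, 3, 8, 3, 14]
insert 5 at 2 → [7, 8, 5, 7, 3, 8, 3, 14]
append nums[0]+nums[0] = 7+7 = 14 → [7, 8, 5, 7, 3, 8, 3, 14, 14]
append nums[6]+nums[0] = 3+7 = 10 → [7, 8, 5, 7, 3, 8, 3, 14, 14, 10]
insert 7 at 9 → [7, 8, 5, 7, 3, 8, 3, 14, 14, 7, 10]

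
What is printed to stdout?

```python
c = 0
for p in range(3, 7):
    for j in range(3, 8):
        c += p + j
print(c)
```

p=3,j=3: c = 0+6 = 6
p=3,j=4: c = 6+7 = 13
p=3,j=5: c = 13+8 = 21
p=3,j=6: c = 21+9 = 30
p=3,j=7: c = 30+10 = 40
p=4,j=3: c = 40+7 = 47
p=4,j=4: c = 47+8 = 55
p=4,j=5: c = 55+9 = 64
p=4,j=6: c = 64+10 = 74
p=4,j=7: c = 74+11 = 85
p=5,j=3: c = 85+8 = 93
p=5,j=4: c = 93+9 = 102
p=5,j=5: c = 102+10 = 112
p=5,j=6: c = 112+11 = 123
p=5,j=7: c = 123+12 = 135
p=6,j=3: c = 135+9 = 144
p=6,j=4: c = 144+10 = 154
p=6,j=5: c = 154+11 = 165
p=6,j=6: c = 165+12 = 177
p=6,j=7: c = 177+13 = 190

190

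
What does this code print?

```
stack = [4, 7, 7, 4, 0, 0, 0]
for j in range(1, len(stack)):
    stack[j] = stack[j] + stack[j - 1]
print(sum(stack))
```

j=1: stack[1] = 7+4 = 11 → [4, 11, 7, 4, 0, 0, 0]
j=2: stack[2] = 7+11 = 18 → [4, 11, 18, 4, 0, 0, 0]
j=3: stack[3] = 4+18 = 22 → [4, 11, 18, 22, 0, 0, 0]
j=4: stack[4] = 0+22 = 22 → [4, 11, 18, 22, 22, 0, 0]
j=5: stack[5] = 0+22 = 22 → [4, 11, 18, 22, 22, 22, 0]
j=6: stack[6] = 0+22 = 22 → [4, 11, 18, 22, 22, 22, 22]
sum = 121

121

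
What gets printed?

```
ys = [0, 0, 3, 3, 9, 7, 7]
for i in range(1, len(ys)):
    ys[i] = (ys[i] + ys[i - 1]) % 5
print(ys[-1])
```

4

i=1: ys[1] = (0+0)%5 = 0 → [0, 0, 3, 3, 9, 7, 7]
i=2: ys[2] = (3+0)%5 = 3 → [0, 0, 3, 3, 9, 7, 7]
i=3: ys[3] = (3+3)%5 = 1 → [0, 0, 3, 1, 9, 7, 7]
i=4: ys[4] = (9+1)%5 = 0 → [0, 0, 3, 1, 0, 7, 7]
i=5: ys[5] = (7+0)%5 = 2 → [0, 0, 3, 1, 0, 2, 7]
i=6: ys[6] = (7+2)%5 = 4 → [0, 0, 3, 1, 0, 2, 4]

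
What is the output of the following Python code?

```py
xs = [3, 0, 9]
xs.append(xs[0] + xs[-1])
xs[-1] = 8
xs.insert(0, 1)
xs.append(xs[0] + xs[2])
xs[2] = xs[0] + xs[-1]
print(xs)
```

append xs[0]+xs[-1] = 3+9 = 12 → [3, 0, 9, 12]
xs[-1] = 8 → [3, 0, 9, 8]
insert 1 at 0 → [1, 3, 0, 9, 8]
append xs[0]+xs[2] = 1+0 = 1 → [1, 3, 0, 9, 8, 1]
xs[2] = xs[0]+xs[-1] = 1+1 = 2 → [1, 3, 2, 9, 8, 1]

[1, 3, 2, 9, 8, 1]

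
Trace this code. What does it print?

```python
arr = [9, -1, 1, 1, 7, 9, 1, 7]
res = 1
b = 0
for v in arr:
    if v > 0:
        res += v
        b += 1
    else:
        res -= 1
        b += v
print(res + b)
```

41

v=9: >0, res = 1+9 = 10; b=1
v=-1: not >0, res = 10-1 = 9; b=0
v=1: >0, res = 9+1 = 10; b=1
v=1: >0, res = 10+1 = 11; b=2
v=7: >0, res = 11+7 = 18; b=3
v=9: >0, res = 18+9 = 27; b=4
v=1: >0, res = 27+1 = 28; b=5
v=7: >0, res = 28+7 = 35; b=6
res+b = 35+6 = 41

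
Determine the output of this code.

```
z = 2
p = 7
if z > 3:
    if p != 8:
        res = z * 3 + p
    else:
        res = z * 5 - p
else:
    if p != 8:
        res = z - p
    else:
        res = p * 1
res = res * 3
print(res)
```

z=2, p=7
z > 3 is False; p != 8 is True
→ res = z - p = -5
res = (-5)*3 = -15

-15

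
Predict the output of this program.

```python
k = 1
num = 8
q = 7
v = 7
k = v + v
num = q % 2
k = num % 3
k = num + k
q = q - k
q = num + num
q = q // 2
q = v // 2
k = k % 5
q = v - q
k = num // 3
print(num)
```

1

k = 7+7 = 14
num = 7%2 = 1
k = 1%3 = 1
k = 1+1 = 2
q = 7-2 = 5
q = 1+1 = 2
q = 2//2 = 1
q = 7//2 = 3
k = 2%5 = 2
q = 7-3 = 4
k = 1//3 = 0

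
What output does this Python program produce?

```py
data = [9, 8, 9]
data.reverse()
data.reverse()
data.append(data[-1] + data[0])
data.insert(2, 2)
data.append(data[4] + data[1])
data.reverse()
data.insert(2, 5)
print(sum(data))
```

77

reverse → [9, 8, 9]
reverse → [9, 8, 9]
append data[-1]+data[0] = 9+9 = 18 → [9, 8, 9, 18]
insert 2 at 2 → [9, 8, 2, 9, 18]
append data[4]+data[1] = 18+8 = 26 → [9, 8, 2, 9, 18, 26]
reverse → [26, 18, 9, 2, 8, 9]
insert 5 at 2 → [26, 18, 5, 9, 2, 8, 9]
sum = 77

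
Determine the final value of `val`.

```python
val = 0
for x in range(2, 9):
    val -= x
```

-35

x=2: val = 0-2 = -2
x=3: val = (-2)-3 = -5
x=4: val = (-5)-4 = -9
x=5: val = (-9)-5 = -14
x=6: val = (-14)-6 = -20
x=7: val = (-20)-7 = -27
x=8: val = (-27)-8 = -35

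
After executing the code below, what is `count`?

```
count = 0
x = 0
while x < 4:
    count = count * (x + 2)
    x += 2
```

0

x=0: count = 0*2 = 0
x=2: count = 0*4 = 0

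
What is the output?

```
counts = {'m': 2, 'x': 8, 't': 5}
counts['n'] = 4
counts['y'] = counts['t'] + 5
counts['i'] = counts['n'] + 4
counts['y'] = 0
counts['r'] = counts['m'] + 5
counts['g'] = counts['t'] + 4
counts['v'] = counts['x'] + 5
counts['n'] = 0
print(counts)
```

{'m': 2, 'x': 8, 't': 5, 'n': 0, 'y': 0, 'i': 8, 'r': 7, 'g': 9, 'v': 13}

counts['n'] = 4 → {'m': 2, 'x': 8, 't': 5, 'n': 4}
counts['y'] = counts['t']+5 = 10 → {'m': 2, 'x': 8, 't': 5, 'n': 4, 'y': 10}
counts['i'] = counts['n']+4 = 8 → {'m': 2, 'x': 8, 't': 5, 'n': 4, 'y': 10, 'i': 8}
counts['y'] = 0 → {'m': 2, 'x': 8, 't': 5, 'n': 4, 'y': 0, 'i': 8}
counts['r'] = counts['m']+5 = 7 → {'m': 2, 'x': 8, 't': 5, 'n': 4, 'y': 0, 'i': 8, 'r': 7}
counts['g'] = counts['t']+4 = 9 → {'m': 2, 'x': 8, 't': 5, 'n': 4, 'y': 0, 'i': 8, 'r': 7, 'g': 9}
counts['v'] = counts['x']+5 = 13 → {'m': 2, 'x': 8, 't': 5, 'n': 4, 'y': 0, 'i': 8, 'r': 7, 'g': 9, 'v': 13}
counts['n'] = 0 → {'m': 2, 'x': 8, 't': 5, 'n': 0, 'y': 0, 'i': 8, 'r': 7, 'g': 9, 'v': 13}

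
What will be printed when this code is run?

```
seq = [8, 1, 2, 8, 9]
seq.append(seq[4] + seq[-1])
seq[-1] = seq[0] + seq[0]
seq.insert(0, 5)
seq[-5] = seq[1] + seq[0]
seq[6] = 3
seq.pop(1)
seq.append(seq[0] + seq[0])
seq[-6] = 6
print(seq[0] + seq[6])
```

15

append seq[4]+seq[-1] = 9+9 = 18 → [8, 1, 2, 8, 9, 18]
seq[-1] = seq[0]+seq[0] = 8+8 = 16 → [8, 1, 2, 8, 9, 16]
insert 5 at 0 → [5, 8, 1, 2, 8, 9, 16]
seq[-5] = seq[1]+seq[0] = 8+5 = 13 → [5, 8, 13, 2, 8, 9, 16]
seq[6] = 3 → [5, 8, 13, 2, 8, 9, 3]
pop(1) removes 8 → [5, 13, 2, 8, 9, 3]
append seq[0]+seq[0] = 5+5 = 10 → [5, 13, 2, 8, 9, 3, 10]
seq[-6] = 6 → [5, 6, 2, 8, 9, 3, 10]
seq[0]+seq[6] = 5+10 = 15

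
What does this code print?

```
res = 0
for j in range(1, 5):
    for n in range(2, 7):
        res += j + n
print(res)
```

j=1,n=2: res = 0+3 = 3
j=1,n=3: res = 3+4 = 7
j=1,n=4: res = 7+5 = 12
j=1,n=5: res = 12+6 = 18
j=1,n=6: res = 18+7 = 25
j=2,n=2: res = 25+4 = 29
j=2,n=3: res = 29+5 = 34
j=2,n=4: res = 34+6 = 40
j=2,n=5: res = 40+7 = 47
j=2,n=6: res = 47+8 = 55
j=3,n=2: res = 55+5 = 60
j=3,n=3: res = 60+6 = 66
j=3,n=4: res = 66+7 = 73
j=3,n=5: res = 73+8 = 81
j=3,n=6: res = 81+9 = 90
j=4,n=2: res = 90+6 = 96
j=4,n=3: res = 96+7 = 103
j=4,n=4: res = 103+8 = 111
j=4,n=5: res = 111+9 = 120
j=4,n=6: res = 120+10 = 130

130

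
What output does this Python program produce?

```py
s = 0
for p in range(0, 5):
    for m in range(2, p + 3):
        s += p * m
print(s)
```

145

p=0,m=2: s = 0+0 = 0
p=1,m=2: s = 0+2 = 2
p=1,m=3: s = 2+3 = 5
p=2,m=2: s = 5+4 = 9
p=2,m=3: s = 9+6 = 15
p=2,m=4: s = 15+8 = 23
p=3,m=2: s = 23+6 = 29
p=3,m=3: s = 29+9 = 38
p=3,m=4: s = 38+12 = 50
p=3,m=5: s = 50+15 = 65
p=4,m=2: s = 65+8 = 73
p=4,m=3: s = 73+12 = 85
p=4,m=4: s = 85+16 = 101
p=4,m=5: s = 101+20 = 121
p=4,m=6: s = 121+24 = 145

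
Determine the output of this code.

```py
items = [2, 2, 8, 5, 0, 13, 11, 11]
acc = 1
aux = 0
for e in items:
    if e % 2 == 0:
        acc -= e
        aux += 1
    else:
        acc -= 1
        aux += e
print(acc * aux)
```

-660

e=2: even, acc = 1-2 = -1; aux=1
e=2: even, acc = (-1)-2 = -3; aux=2
e=8: even, acc = (-3)-8 = -11; aux=3
e=5: not even, acc = (-11)-1 = -12; aux=8
e=0: even, acc = (-12)-0 = -12; aux=9
e=13: not even, acc = (-12)-1 = -13; aux=22
e=11: not even, acc = (-13)-1 = -14; aux=33
e=11: not even, acc = (-14)-1 = -15; aux=44
acc*aux = (-15)*44 = -660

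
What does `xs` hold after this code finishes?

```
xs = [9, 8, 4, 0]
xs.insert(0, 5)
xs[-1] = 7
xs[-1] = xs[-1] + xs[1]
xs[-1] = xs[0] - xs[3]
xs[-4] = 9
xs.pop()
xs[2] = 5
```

[5, 9, 5, 4]

insert 5 at 0 → [5, 9, 8, 4, 0]
xs[-1] = 7 → [5, 9, 8, 4, 7]
xs[-1] = xs[-1]+xs[1] = 7+9 = 16 → [5, 9, 8, 4, 16]
xs[-1] = xs[0]-xs[3] = 5-4 = 1 → [5, 9, 8, 4, 1]
xs[-4] = 9 → [5, 9, 8, 4, 1]
pop() removes 1 → [5, 9, 8, 4]
xs[2] = 5 → [5, 9, 5, 4]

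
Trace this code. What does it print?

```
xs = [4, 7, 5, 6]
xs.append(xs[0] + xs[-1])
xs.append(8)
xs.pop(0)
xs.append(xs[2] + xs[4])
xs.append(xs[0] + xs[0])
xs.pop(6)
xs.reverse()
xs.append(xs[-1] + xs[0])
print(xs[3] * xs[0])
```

append xs[0]+xs[-1] = 4+6 = 10 → [4, 7, 5, 6, 10]
append 8 → [4, 7, 5, 6, 10, 8]
pop(0) removes 4 → [7, 5, 6, 10, 8]
append xs[2]+xs[4] = 6+8 = 14 → [7, 5, 6, 10, 8, 14]
append xs[0]+xs[0] = 7+7 = 14 → [7, 5, 6, 10, 8, 14, 14]
pop(6) removes 14 → [7, 5, 6, 10, 8, 14]
reverse → [14, 8, 10, 6, 5, 7]
append xs[-1]+xs[0] = 7+14 = 21 → [14, 8, 10, 6, 5, 7, 21]
xs[3]*xs[0] = 6*14 = 84

84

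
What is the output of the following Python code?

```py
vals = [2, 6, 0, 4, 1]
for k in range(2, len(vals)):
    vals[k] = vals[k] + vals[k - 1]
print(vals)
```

[2, 6, 6, 10, 11]

k=2: vals[2] = 0+6 = 6 → [2, 6, 6, 4, 1]
k=3: vals[3] = 4+6 = 10 → [2, 6, 6, 10, 1]
k=4: vals[4] = 1+10 = 11 → [2, 6, 6, 10, 11]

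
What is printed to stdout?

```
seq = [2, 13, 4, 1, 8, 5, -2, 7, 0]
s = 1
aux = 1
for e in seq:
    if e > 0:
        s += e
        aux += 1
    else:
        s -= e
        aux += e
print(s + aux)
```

49

e=2: >0, s = 1+2 = 3; aux=2
e=13: >0, s = 3+13 = 16; aux=3
e=4: >0, s = 16+4 = 20; aux=4
e=1: >0, s = 20+1 = 21; aux=5
e=8: >0, s = 21+8 = 29; aux=6
e=5: >0, s = 29+5 = 34; aux=7
e=-2: not >0, s = 34-(-2) = 36; aux=5
e=7: >0, s = 36+7 = 43; aux=6
e=0: not >0, s = 43-0 = 43; aux=6
s+aux = 43+6 = 49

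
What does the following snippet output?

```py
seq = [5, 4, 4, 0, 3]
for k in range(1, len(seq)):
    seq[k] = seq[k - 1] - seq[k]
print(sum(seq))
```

k=1: seq[1] = 5-4 = 1 → [5, 1, 4, 0, 3]
k=2: seq[2] = 1-4 = -3 → [5, 1, -3, 0, 3]
k=3: seq[3] = (-3)-0 = -3 → [5, 1, -3, -3, 3]
k=4: seq[4] = (-3)-3 = -6 → [5, 1, -3, -3, -6]
sum = -6

-6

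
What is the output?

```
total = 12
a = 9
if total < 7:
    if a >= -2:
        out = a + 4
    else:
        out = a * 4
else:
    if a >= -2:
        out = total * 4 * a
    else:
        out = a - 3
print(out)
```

total=12, a=9
total < 7 is False; a >= -2 is True
→ out = total * 4 * a = 432

432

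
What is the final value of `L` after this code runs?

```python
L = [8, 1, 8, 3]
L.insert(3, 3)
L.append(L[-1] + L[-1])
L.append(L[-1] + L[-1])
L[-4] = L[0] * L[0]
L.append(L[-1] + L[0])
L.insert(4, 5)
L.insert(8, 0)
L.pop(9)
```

[8, 1, 8, 64, 5, 3, 6, 12, 0]

insert 3 at 3 → [8, 1, 8, 3, 3]
append L[-1]+L[-1] = 3+3 = 6 → [8, 1, 8, 3, 3, 6]
append L[-1]+L[-1] = 6+6 = 12 → [8, 1, 8, 3, 3, 6, 12]
L[-4] = L[0]*L[0] = 8*8 = 64 → [8, 1, 8, 64, 3, 6, 12]
append L[-1]+L[0] = 12+8 = 20 → [8, 1, 8, 64, 3, 6, 12, 20]
insert 5 at 4 → [8, 1, 8, 64, 5, 3, 6, 12, 20]
insert 0 at 8 → [8, 1, 8, 64, 5, 3, 6, 12, 0, 20]
pop(9) removes 20 → [8, 1, 8, 64, 5, 3, 6, 12, 0]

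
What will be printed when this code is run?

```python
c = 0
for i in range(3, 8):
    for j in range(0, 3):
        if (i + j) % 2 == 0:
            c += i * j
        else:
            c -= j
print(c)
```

27

i=3,j=0: odd sum, c = 0-0 = 0
i=3,j=1: even sum, c = 0+3 = 3
i=3,j=2: odd sum, c = 3-2 = 1
i=4,j=0: even sum, c = 1+0 = 1
i=4,j=1: odd sum, c = 1-1 = 0
i=4,j=2: even sum, c = 0+8 = 8
i=5,j=0: odd sum, c = 8-0 = 8
i=5,j=1: even sum, c = 8+5 = 13
i=5,j=2: odd sum, c = 13-2 = 11
i=6,j=0: even sum, c = 11+0 = 11
i=6,j=1: odd sum, c = 11-1 = 10
i=6,j=2: even sum, c = 10+12 = 22
i=7,j=0: odd sum, c = 22-0 = 22
i=7,j=1: even sum, c = 22+7 = 29
i=7,j=2: odd sum, c = 29-2 = 27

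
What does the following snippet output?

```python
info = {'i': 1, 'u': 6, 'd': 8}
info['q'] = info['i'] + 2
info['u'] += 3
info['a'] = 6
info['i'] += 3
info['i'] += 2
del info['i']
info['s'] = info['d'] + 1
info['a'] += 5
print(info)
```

info['q'] = info['i']+2 = 3 → {'i': 1, 'u': 6, 'd': 8, 'q': 3}
info['u'] = 6+3 = 9 → {'i': 1, 'u': 9, 'd': 8, 'q': 3}
info['a'] = 6 → {'i': 1, 'u': 9, 'd': 8, 'q': 3, 'a': 6}
info['i'] = 1+3 = 4 → {'i': 4, 'u': 9, 'd': 8, 'q': 3, 'a': 6}
info['i'] = 4+2 = 6 → {'i': 6, 'u': 9, 'd': 8, 'q': 3, 'a': 6}
del 'i' → {'u': 9, 'd': 8, 'q': 3, 'a': 6}
info['s'] = info['d']+1 = 9 → {'u': 9, 'd': 8, 'q': 3, 'a': 6, 's': 9}
info['a'] = 6+5 = 11 → {'u': 9, 'd': 8, 'q': 3, 'a': 11, 's': 9}

{'u': 9, 'd': 8, 'q': 3, 'a': 11, 's': 9}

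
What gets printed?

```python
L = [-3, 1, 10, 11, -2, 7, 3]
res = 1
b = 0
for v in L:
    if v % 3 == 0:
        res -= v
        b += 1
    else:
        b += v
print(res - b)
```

v=-3: %3==0, res = 1-(-3) = 4; b=1
v=1: not %3==0; b=2
v=10: not %3==0; b=12
v=11: not %3==0; b=23
v=-2: not %3==0; b=21
v=7: not %3==0; b=28
v=3: %3==0, res = 4-3 = 1; b=29
res-b = 1-29 = -28

-28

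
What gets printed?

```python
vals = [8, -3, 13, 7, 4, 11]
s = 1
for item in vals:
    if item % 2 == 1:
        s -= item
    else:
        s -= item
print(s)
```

item=8: not odd, s = 1-8 = -7
item=-3: odd, s = (-7)-(-3) = -4
item=13: odd, s = (-4)-13 = -17
item=7: odd, s = (-17)-7 = -24
item=4: not odd, s = (-24)-4 = -28
item=11: odd, s = (-28)-11 = -39

-39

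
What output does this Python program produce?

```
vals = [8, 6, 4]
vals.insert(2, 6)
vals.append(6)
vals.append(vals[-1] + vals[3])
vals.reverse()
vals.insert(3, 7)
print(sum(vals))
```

47

insert 6 at 2 → [8, 6, 6, 4]
append 6 → [8, 6, 6, 4, 6]
append vals[-1]+vals[3] = 6+4 = 10 → [8, 6, 6, 4, 6, 10]
reverse → [10, 6, 4, 6, 6, 8]
insert 7 at 3 → [10, 6, 4, 7, 6, 6, 8]
sum = 47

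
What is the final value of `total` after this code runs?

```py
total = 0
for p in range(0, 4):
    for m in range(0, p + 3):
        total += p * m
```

p=0,m=0: total = 0+0 = 0
p=0,m=1: total = 0+0 = 0
p=0,m=2: total = 0+0 = 0
p=1,m=0: total = 0+0 = 0
p=1,m=1: total = 0+1 = 1
p=1,m=2: total = 1+2 = 3
p=1,m=3: total = 3+3 = 6
p=2,m=0: total = 6+0 = 6
p=2,m=1: total = 6+2 = 8
p=2,m=2: total = 8+4 = 12
p=2,m=3: total = 12+6 = 18
p=2,m=4: total = 18+8 = 26
p=3,m=0: total = 26+0 = 26
p=3,m=1: total = 26+3 = 29
p=3,m=2: total = 29+6 = 35
p=3,m=3: total = 35+9 = 44
p=3,m=4: total = 44+12 = 56
p=3,m=5: total = 56+15 = 71

71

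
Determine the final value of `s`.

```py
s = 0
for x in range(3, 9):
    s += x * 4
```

x=3: s = 0+3*4 = 12
x=4: s = 12+4*4 = 28
x=5: s = 28+5*4 = 48
x=6: s = 48+6*4 = 72
x=7: s = 72+7*4 = 100
x=8: s = 100+8*4 = 132

132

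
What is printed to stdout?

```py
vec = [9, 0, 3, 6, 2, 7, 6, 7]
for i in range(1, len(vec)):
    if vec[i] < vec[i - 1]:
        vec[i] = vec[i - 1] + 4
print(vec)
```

i=1: 0<9, vec[1] = 9+4 = 13 → [9, 13, 3, 6, 2, 7, 6, 7]
i=2: 3<13, vec[2] = 13+4 = 17 → [9, 13, 17, 6, 2, 7, 6, 7]
i=3: 6<17, vec[3] = 17+4 = 21 → [9, 13, 17, 21, 2, 7, 6, 7]
i=4: 2<21, vec[4] = 21+4 = 25 → [9, 13, 17, 21, 25, 7, 6, 7]
i=5: 7<25, vec[5] = 25+4 = 29 → [9, 13, 17, 21, 25, 29, 6, 7]
i=6: 6<29, vec[6] = 29+4 = 33 → [9, 13, 17, 21, 25, 29, 33, 7]
i=7: 7<33, vec[7] = 33+4 = 37 → [9, 13, 17, 21, 25, 29, 33, 37]

[9, 13, 17, 21, 25, 29, 33, 37]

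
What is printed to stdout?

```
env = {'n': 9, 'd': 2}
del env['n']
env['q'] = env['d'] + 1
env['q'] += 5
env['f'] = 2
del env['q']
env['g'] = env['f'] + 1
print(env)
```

del 'n' → {'d': 2}
env['q'] = env['d']+1 = 3 → {'d': 2, 'q': 3}
env['q'] = 3+5 = 8 → {'d': 2, 'q': 8}
env['f'] = 2 → {'d': 2, 'q': 8, 'f': 2}
del 'q' → {'d': 2, 'f': 2}
env['g'] = env['f']+1 = 3 → {'d': 2, 'f': 2, 'g': 3}

{'d': 2, 'f': 2, 'g': 3}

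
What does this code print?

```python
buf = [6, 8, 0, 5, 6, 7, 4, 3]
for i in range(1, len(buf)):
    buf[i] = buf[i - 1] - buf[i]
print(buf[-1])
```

-27

i=1: buf[1] = 6-8 = -2 → [6, -2, 0, 5, 6, 7, 4, 3]
i=2: buf[2] = (-2)-0 = -2 → [6, -2, -2, 5, 6, 7, 4, 3]
i=3: buf[3] = (-2)-5 = -7 → [6, -2, -2, -7, 6, 7, 4, 3]
i=4: buf[4] = (-7)-6 = -13 → [6, -2, -2, -7, -13, 7, 4, 3]
i=5: buf[5] = (-13)-7 = -20 → [6, -2, -2, -7, -13, -20, 4, 3]
i=6: buf[6] = (-20)-4 = -24 → [6, -2, -2, -7, -13, -20, -24, 3]
i=7: buf[7] = (-24)-3 = -27 → [6, -2, -2, -7, -13, -20, -24, -27]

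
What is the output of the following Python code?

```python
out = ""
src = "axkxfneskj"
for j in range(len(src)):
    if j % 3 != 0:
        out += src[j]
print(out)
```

xkfnsk

j=0: skip
j=1: add 'x' → 'x'
j=2: add 'k' → 'xk'
j=3: skip
j=4: add 'f' → 'xkf'
j=5: add 'n' → 'xkfn'
j=6: skip
j=7: add 's' → 'xkfns'
j=8: add 'k' → 'xkfnsk'
j=9: skip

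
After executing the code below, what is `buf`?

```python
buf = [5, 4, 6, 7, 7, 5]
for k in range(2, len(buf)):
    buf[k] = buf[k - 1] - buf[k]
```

[5, 4, -2, -9, -16, -21]

k=2: buf[2] = 4-6 = -2 → [5, 4, -2, 7, 7, 5]
k=3: buf[3] = (-2)-7 = -9 → [5, 4, -2, -9, 7, 5]
k=4: buf[4] = (-9)-7 = -16 → [5, 4, -2, -9, -16, 5]
k=5: buf[5] = (-16)-5 = -21 → [5, 4, -2, -9, -16, -21]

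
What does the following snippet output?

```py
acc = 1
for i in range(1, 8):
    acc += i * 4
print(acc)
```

i=1: acc = 1+1*4 = 5
i=2: acc = 5+2*4 = 13
i=3: acc = 13+3*4 = 25
i=4: acc = 25+4*4 = 41
i=5: acc = 41+5*4 = 61
i=6: acc = 61+6*4 = 85
i=7: acc = 85+7*4 = 113

113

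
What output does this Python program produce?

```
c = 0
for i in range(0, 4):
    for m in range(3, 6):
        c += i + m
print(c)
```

66

i=0,m=3: c = 0+3 = 3
i=0,m=4: c = 3+4 = 7
i=0,m=5: c = 7+5 = 12
i=1,m=3: c = 12+4 = 16
i=1,m=4: c = 16+5 = 21
i=1,m=5: c = 21+6 = 27
i=2,m=3: c = 27+5 = 32
i=2,m=4: c = 32+6 = 38
i=2,m=5: c = 38+7 = 45
i=3,m=3: c = 45+6 = 51
i=3,m=4: c = 51+7 = 58
i=3,m=5: c = 58+8 = 66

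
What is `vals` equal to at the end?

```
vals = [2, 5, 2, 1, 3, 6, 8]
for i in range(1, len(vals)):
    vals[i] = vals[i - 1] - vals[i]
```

i=1: vals[1] = 2-5 = -3 → [2, -3, 2, 1, 3, 6, 8]
i=2: vals[2] = (-3)-2 = -5 → [2, -3, -5, 1, 3, 6, 8]
i=3: vals[3] = (-5)-1 = -6 → [2, -3, -5, -6, 3, 6, 8]
i=4: vals[4] = (-6)-3 = -9 → [2, -3, -5, -6, -9, 6, 8]
i=5: vals[5] = (-9)-6 = -15 → [2, -3, -5, -6, -9, -15, 8]
i=6: vals[6] = (-15)-8 = -23 → [2, -3, -5, -6, -9, -15, -23]

[2, -3, -5, -6, -9, -15, -23]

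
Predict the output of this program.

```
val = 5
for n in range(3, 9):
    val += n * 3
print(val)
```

n=3: val = 5+3*3 = 14
n=4: val = 14+4*3 = 26
n=5: val = 26+5*3 = 41
n=6: val = 41+6*3 = 59
n=7: val = 59+7*3 = 80
n=8: val = 80+8*3 = 104

104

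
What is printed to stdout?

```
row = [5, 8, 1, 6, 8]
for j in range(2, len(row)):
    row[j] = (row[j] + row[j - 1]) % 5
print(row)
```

j=2: row[2] = (1+8)%5 = 4 → [5, 8, 4, 6, 8]
j=3: row[3] = (6+4)%5 = 0 → [5, 8, 4, 0, 8]
j=4: row[4] = (8+0)%5 = 3 → [5, 8, 4, 0, 3]

[5, 8, 4, 0, 3]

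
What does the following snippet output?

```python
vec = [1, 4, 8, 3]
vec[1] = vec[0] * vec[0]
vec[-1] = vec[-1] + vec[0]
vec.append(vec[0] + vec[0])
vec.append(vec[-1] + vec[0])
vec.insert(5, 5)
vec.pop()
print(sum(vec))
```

21

vec[1] = vec[0]*vec[0] = 1*1 = 1 → [1, 1, 8, 3]
vec[-1] = vec[-1]+vec[0] = 3+1 = 4 → [1, 1, 8, 4]
append vec[0]+vec[0] = 1+1 = 2 → [1, 1, 8, 4, 2]
append vec[-1]+vec[0] = 2+1 = 3 → [1, 1, 8, 4, 2, 3]
insert 5 at 5 → [1, 1, 8, 4, 2, 5, 3]
pop() removes 3 → [1, 1, 8, 4, 2, 5]
sum = 21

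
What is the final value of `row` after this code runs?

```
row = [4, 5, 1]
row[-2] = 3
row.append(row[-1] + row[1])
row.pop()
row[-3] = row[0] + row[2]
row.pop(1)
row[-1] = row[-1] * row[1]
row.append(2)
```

row[-2] = 3 → [4, 3, 1]
append row[-1]+row[1] = 1+3 = 4 → [4, 3, 1, 4]
pop() removes 4 → [4, 3, 1]
row[-3] = row[0]+row[2] = 4+1 = 5 → [5, 3, 1]
pop(1) removes 3 → [5, 1]
row[-1] = row[-1]*row[1] = 1*1 = 1 → [5, 1]
append 2 → [5, 1, 2]

[5, 1, 2]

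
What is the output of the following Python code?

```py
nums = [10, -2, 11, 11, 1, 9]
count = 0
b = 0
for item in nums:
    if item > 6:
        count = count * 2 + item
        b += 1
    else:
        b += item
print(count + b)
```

158

item=10: >6, count = 0*2+10 = 10; b=1
item=-2: not >6; b=-1
item=11: >6, count = 10*2+11 = 31; b=0
item=11: >6, count = 31*2+11 = 73; b=1
item=1: not >6; b=2
item=9: >6, count = 73*2+9 = 155; b=3
count+b = 155+3 = 158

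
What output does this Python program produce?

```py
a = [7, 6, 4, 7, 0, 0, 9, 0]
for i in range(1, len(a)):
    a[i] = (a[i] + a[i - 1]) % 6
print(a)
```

i=1: a[1] = (6+7)%6 = 1 → [7, 1, 4, 7, 0, 0, 9, 0]
i=2: a[2] = (4+1)%6 = 5 → [7, 1, 5, 7, 0, 0, 9, 0]
i=3: a[3] = (7+5)%6 = 0 → [7, 1, 5, 0, 0, 0, 9, 0]
i=4: a[4] = (0+0)%6 = 0 → [7, 1, 5, 0, 0, 0, 9, 0]
i=5: a[5] = (0+0)%6 = 0 → [7, 1, 5, 0, 0, 0, 9, 0]
i=6: a[6] = (9+0)%6 = 3 → [7, 1, 5, 0, 0, 0, 3, 0]
i=7: a[7] = (0+3)%6 = 3 → [7, 1, 5, 0, 0, 0, 3, 3]

[7, 1, 5, 0, 0, 0, 3, 3]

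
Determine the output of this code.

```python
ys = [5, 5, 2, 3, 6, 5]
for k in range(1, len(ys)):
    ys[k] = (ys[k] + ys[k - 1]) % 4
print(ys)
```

k=1: ys[1] = (5+5)%4 = 2 → [5, 2, 2, 3, 6, 5]
k=2: ys[2] = (2+2)%4 = 0 → [5, 2, 0, 3, 6, 5]
k=3: ys[3] = (3+0)%4 = 3 → [5, 2, 0, 3, 6, 5]
k=4: ys[4] = (6+3)%4 = 1 → [5, 2, 0, 3, 1, 5]
k=5: ys[5] = (5+1)%4 = 2 → [5, 2, 0, 3, 1, 2]

[5, 2, 0, 3, 1, 2]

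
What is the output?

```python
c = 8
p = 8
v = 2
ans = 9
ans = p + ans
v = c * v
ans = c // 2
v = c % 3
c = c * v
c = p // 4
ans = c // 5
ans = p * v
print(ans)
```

ans = 8+9 = 17
v = 8*2 = 16
ans = 8//2 = 4
v = 8%3 = 2
c = 8*2 = 16
c = 8//4 = 2
ans = 2//5 = 0
ans = 8*2 = 16

16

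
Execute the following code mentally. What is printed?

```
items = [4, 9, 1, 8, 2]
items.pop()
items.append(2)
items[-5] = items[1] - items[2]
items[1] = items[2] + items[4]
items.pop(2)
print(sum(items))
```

pop() removes 2 → [4, 9, 1, 8]
append 2 → [4, 9, 1, 8, 2]
items[-5] = items[1]-items[2] = 9-1 = 8 → [8, 9, 1, 8, 2]
items[1] = items[2]+items[4] = 1+2 = 3 → [8, 3, 1, 8, 2]
pop(2) removes 1 → [8, 3, 8, 2]
sum = 21

21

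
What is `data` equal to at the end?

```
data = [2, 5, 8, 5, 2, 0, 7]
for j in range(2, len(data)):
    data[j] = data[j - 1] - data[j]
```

[2, 5, -3, -8, -10, -10, -17]

j=2: data[2] = 5-8 = -3 → [2, 5, -3, 5, 2, 0, 7]
j=3: data[3] = (-3)-5 = -8 → [2, 5, -3, -8, 2, 0, 7]
j=4: data[4] = (-8)-2 = -10 → [2, 5, -3, -8, -10, 0, 7]
j=5: data[5] = (-10)-0 = -10 → [2, 5, -3, -8, -10, -10, 7]
j=6: data[6] = (-10)-7 = -17 → [2, 5, -3, -8, -10, -10, -17]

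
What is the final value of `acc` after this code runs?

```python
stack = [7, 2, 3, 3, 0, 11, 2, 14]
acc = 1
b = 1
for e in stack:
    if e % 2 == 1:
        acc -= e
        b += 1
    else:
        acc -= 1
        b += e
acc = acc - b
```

e=7: odd, acc = 1-7 = -6; b=2
e=2: not odd, acc = (-6)-1 = -7; b=4
e=3: odd, acc = (-7)-3 = -10; b=5
e=3: odd, acc = (-10)-3 = -13; b=6
e=0: not odd, acc = (-13)-1 = -14; b=6
e=11: odd, acc = (-14)-11 = -25; b=7
e=2: not odd, acc = (-25)-1 = -26; b=9
e=14: not odd, acc = (-26)-1 = -27; b=23
acc-b = (-27)-23 = -50

-50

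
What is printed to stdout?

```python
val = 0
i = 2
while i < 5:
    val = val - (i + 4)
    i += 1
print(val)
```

i=2: val = 0-6 = -6
i=3: val = (-6)-7 = -13
i=4: val = (-13)-8 = -21

-21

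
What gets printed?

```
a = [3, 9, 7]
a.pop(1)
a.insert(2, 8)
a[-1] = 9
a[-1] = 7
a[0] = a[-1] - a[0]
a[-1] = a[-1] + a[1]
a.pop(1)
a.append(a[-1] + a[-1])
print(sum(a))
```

46

pop(1) removes 9 → [3, 7]
insert 8 at 2 → [3, 7, 8]
a[-1] = 9 → [3, 7, 9]
a[-1] = 7 → [3, 7, 7]
a[0] = a[-1]-a[0] = 7-3 = 4 → [4, 7, 7]
a[-1] = a[-1]+a[1] = 7+7 = 14 → [4, 7, 14]
pop(1) removes 7 → [4, 14]
append a[-1]+a[-1] = 14+14 = 28 → [4, 14, 28]
sum = 46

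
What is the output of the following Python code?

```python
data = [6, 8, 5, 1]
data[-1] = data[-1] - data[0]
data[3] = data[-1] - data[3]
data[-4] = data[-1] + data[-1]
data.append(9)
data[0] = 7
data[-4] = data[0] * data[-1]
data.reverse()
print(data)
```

data[-1] = data[-1]-data[0] = 1-6 = -5 → [6, 8, 5, -5]
data[3] = data[-1]-data[3] = (-5)-(-5) = 0 → [6, 8, 5, 0]
data[-4] = data[-1]+data[-1] = 0+0 = 0 → [0, 8, 5, 0]
append 9 → [0, 8, 5, 0, 9]
data[0] = 7 → [7, 8, 5, 0, 9]
data[-4] = data[0]*data[-1] = 7*9 = 63 → [7, 63, 5, 0, 9]
reverse → [9, 0, 5, 63, 7]

[9, 0, 5, 63, 7]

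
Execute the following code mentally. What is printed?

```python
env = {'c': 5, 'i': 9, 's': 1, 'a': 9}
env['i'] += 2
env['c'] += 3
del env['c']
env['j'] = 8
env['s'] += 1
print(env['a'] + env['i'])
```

20

env['i'] = 9+2 = 11 → {'c': 5, 'i': 11, 's': 1, 'a': 9}
env['c'] = 5+3 = 8 → {'c': 8, 'i': 11, 's': 1, 'a': 9}
del 'c' → {'i': 11, 's': 1, 'a': 9}
env['j'] = 8 → {'i': 11, 's': 1, 'a': 9, 'j': 8}
env['s'] = 1+1 = 2 → {'i': 11, 's': 2, 'a': 9, 'j': 8}
env['a']+env['i'] = 9+11 = 20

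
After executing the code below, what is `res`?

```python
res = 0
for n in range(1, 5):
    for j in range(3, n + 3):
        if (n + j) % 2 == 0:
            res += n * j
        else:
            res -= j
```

60

n=1,j=3: even sum, res = 0+3 = 3
n=2,j=3: odd sum, res = 3-3 = 0
n=2,j=4: even sum, res = 0+8 = 8
n=3,j=3: even sum, res = 8+9 = 17
n=3,j=4: odd sum, res = 17-4 = 13
n=3,j=5: even sum, res = 13+15 = 28
n=4,j=3: odd sum, res = 28-3 = 25
n=4,j=4: even sum, res = 25+16 = 41
n=4,j=5: odd sum, res = 41-5 = 36
n=4,j=6: even sum, res = 36+24 = 60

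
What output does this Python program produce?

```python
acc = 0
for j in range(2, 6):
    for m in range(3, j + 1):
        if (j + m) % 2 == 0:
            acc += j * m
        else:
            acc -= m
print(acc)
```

58

j=3,m=3: even sum, acc = 0+9 = 9
j=4,m=3: odd sum, acc = 9-3 = 6
j=4,m=4: even sum, acc = 6+16 = 22
j=5,m=3: even sum, acc = 22+15 = 37
j=5,m=4: odd sum, acc = 37-4 = 33
j=5,m=5: even sum, acc = 33+25 = 58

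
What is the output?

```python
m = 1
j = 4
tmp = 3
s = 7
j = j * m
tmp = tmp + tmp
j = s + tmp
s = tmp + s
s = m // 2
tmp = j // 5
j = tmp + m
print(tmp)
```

2

j = 4*1 = 4
tmp = 3+3 = 6
j = 7+6 = 13
s = 6+7 = 13
s = 1//2 = 0
tmp = 13//5 = 2
j = 2+1 = 3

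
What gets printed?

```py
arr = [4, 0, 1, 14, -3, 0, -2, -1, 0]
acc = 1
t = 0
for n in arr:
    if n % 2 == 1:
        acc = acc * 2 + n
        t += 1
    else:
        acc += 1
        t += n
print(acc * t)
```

570

n=4: not odd, acc = 1+1 = 2; t=4
n=0: not odd, acc = 2+1 = 3; t=4
n=1: odd, acc = 3*2+1 = 7; t=5
n=14: not odd, acc = 7+1 = 8; t=19
n=-3: odd, acc = 8*2+(-3) = 13; t=20
n=0: not odd, acc = 13+1 = 14; t=20
n=-2: not odd, acc = 14+1 = 15; t=18
n=-1: odd, acc = 15*2+(-1) = 29; t=19
n=0: not odd, acc = 29+1 = 30; t=19
acc*t = 30*19 = 570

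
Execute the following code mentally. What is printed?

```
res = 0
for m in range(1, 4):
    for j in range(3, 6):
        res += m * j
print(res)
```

72

m=1,j=3: res = 0+3 = 3
m=1,j=4: res = 3+4 = 7
m=1,j=5: res = 7+5 = 12
m=2,j=3: res = 12+6 = 18
m=2,j=4: res = 18+8 = 26
m=2,j=5: res = 26+10 = 36
m=3,j=3: res = 36+9 = 45
m=3,j=4: res = 45+12 = 57
m=3,j=5: res = 57+15 = 72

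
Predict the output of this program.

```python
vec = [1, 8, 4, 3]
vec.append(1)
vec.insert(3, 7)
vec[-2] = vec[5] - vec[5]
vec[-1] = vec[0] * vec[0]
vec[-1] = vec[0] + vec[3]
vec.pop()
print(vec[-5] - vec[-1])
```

1

append 1 → [1, 8, 4, 3, 1]
insert 7 at 3 → [1, 8, 4, 7, 3, 1]
vec[-2] = vec[5]-vec[5] = 1-1 = 0 → [1, 8, 4, 7, 0, 1]
vec[-1] = vec[0]*vec[0] = 1*1 = 1 → [1, 8, 4, 7, 0, 1]
vec[-1] = vec[0]+vec[3] = 1+7 = 8 → [1, 8, 4, 7, 0, 8]
pop() removes 8 → [1, 8, 4, 7, 0]
vec[-5]-vec[-1] = 1-0 = 1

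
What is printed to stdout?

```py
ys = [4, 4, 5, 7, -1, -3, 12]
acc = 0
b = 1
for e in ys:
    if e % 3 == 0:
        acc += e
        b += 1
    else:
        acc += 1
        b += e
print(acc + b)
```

e=4: not %3==0, acc = 0+1 = 1; b=5
e=4: not %3==0, acc = 1+1 = 2; b=9
e=5: not %3==0, acc = 2+1 = 3; b=14
e=7: not %3==0, acc = 3+1 = 4; b=21
e=-1: not %3==0, acc = 4+1 = 5; b=20
e=-3: %3==0, acc = 5+(-3) = 2; b=21
e=12: %3==0, acc = 2+12 = 14; b=22
acc+b = 14+22 = 36

36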